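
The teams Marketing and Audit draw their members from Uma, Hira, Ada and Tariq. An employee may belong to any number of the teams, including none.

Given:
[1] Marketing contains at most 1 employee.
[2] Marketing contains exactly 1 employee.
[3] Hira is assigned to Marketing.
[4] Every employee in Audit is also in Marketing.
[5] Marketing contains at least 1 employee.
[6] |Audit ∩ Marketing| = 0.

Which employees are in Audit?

From (3): Hira ∈ Marketing.
(1): Marketing already has 1, so the rest are out.
(4) contrapositive: Uma ∉ Audit.
(4) contrapositive: Ada ∉ Audit.
(4) contrapositive: Tariq ∉ Audit.
Suppose Hira ∈ Audit: no assignment then satisfies all the clues, so Hira ∉ Audit.

Audit = {}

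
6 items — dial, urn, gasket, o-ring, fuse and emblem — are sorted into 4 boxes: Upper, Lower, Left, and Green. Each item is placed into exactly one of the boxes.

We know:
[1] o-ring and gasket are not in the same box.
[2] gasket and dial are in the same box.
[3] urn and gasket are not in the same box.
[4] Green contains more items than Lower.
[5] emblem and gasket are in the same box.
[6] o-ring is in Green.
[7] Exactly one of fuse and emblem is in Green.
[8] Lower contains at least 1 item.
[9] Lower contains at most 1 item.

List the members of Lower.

Lower = {urn}

From (6): o-ring ∈ Green.
(1): gasket ∉ Green.
(2): dial matches gasket: dial ∉ Green.
(5): emblem matches gasket: emblem ∉ Green.
(7) (exactly one): fuse ∈ Green.
Suppose dial ∈ Lower: no assignment then satisfies all the clues, so dial ∉ Lower.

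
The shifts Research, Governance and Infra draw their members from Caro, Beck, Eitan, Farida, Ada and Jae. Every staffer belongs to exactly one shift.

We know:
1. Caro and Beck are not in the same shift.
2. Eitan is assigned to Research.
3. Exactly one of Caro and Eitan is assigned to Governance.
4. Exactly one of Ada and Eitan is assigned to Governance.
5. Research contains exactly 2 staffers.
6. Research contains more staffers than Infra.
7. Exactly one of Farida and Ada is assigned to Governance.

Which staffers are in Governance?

From (2): Eitan ∈ Research.
(3) (exactly one): Caro ∈ Governance.
(4) (exactly one): Ada ∈ Governance.
(7) (exactly one): Farida ∉ Governance.
(1): Beck ∉ Governance.
Suppose Jae ∉ Governance: no assignment then satisfies all the clues, so Jae ∈ Governance.

Governance = {Ada, Caro, Jae}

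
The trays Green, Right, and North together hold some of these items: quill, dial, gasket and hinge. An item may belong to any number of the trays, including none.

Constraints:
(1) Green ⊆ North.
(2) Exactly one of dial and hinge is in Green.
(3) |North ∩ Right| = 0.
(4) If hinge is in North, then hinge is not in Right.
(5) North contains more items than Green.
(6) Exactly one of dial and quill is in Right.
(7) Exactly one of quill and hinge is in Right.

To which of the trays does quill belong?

quill: Right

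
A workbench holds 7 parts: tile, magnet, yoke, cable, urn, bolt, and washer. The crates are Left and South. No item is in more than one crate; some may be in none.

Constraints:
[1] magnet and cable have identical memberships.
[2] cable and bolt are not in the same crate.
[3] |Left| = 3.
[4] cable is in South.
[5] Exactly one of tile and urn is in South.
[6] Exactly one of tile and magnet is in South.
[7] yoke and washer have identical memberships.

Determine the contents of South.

South = {cable, magnet, urn}

From (4): cable ∈ South.
(1): magnet matches cable: magnet ∉ Left.
(1): magnet matches cable: magnet ∈ South.
(2): bolt ∉ South.
(6) (exactly one): tile ∉ South.
(5) (exactly one): urn ∈ South.
Suppose yoke ∈ South: no assignment then satisfies all the clues, so yoke ∉ South.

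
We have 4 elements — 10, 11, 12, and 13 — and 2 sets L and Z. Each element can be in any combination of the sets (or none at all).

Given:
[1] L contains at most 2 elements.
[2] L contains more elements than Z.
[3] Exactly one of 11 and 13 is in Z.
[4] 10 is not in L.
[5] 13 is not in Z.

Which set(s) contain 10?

10: none

From (4): 10 ∉ L.
From (5): 13 ∉ Z.
(3) (exactly one): 11 ∈ Z.
Suppose 10 ∈ Z: no assignment then satisfies all the clues, so 10 ∉ Z.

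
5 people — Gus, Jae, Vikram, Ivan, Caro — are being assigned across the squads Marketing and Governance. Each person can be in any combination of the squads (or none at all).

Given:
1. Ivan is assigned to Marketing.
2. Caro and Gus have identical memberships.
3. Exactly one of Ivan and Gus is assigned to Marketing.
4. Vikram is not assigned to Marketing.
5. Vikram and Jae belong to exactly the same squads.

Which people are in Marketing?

From (1): Ivan ∈ Marketing.
From (4): Vikram ∉ Marketing.
(3) (exactly one): Gus ∉ Marketing.
(5): Jae matches Vikram: Jae ∉ Marketing.
(2): Caro matches Gus: Caro ∉ Marketing.

Marketing = {Ivan}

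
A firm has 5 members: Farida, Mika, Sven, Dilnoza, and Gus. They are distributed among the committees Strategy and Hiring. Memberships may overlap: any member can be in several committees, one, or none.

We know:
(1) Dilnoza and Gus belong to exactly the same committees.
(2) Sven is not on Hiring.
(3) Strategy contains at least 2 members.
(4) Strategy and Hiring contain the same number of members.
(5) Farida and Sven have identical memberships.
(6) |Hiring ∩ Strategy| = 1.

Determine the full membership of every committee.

Strategy = {Farida, Mika, Sven}; Hiring = {Dilnoza, Gus, Mika}

From (2): Sven ∉ Hiring.
(5): Farida matches Sven: Farida ∉ Hiring.
Suppose Farida ∉ Strategy: no assignment then satisfies all the clues, so Farida ∈ Strategy.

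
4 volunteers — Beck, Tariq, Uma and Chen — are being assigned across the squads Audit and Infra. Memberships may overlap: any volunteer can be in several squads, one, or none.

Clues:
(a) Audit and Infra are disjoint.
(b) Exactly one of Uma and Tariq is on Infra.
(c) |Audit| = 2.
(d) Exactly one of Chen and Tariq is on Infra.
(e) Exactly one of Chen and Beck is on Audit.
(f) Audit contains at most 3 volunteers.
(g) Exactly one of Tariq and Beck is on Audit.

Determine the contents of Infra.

Infra = {Tariq}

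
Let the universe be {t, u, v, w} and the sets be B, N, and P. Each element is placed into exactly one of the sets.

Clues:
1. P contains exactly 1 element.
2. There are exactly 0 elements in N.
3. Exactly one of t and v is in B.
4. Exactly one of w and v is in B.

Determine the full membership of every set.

B = {t, u, w}; N = {}; P = {v}

(2): N already has 0, so the rest are out.
Suppose t ∉ B: no assignment then satisfies all the clues, so t ∈ B.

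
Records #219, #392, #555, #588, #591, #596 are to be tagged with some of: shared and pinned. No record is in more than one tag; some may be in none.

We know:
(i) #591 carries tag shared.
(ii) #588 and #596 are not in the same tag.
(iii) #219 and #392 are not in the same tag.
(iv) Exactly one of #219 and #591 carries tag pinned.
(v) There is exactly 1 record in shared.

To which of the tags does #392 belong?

#392: none

From (i): #591 ∈ shared.
(iv) (exactly one): #219 ∈ pinned.
(v): shared already has 1, so the rest are out.
(iii): #392 ∉ pinned.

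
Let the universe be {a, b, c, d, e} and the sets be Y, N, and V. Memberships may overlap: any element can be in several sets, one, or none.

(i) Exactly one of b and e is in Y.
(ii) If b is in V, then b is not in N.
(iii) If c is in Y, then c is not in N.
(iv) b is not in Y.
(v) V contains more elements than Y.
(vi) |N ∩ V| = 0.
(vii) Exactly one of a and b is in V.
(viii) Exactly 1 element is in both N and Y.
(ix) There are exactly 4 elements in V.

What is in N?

N = {a}

From (iv): b ∉ Y.
(i) (exactly one): e ∈ Y.
Suppose a ∉ N: no assignment then satisfies all the clues, so a ∈ N.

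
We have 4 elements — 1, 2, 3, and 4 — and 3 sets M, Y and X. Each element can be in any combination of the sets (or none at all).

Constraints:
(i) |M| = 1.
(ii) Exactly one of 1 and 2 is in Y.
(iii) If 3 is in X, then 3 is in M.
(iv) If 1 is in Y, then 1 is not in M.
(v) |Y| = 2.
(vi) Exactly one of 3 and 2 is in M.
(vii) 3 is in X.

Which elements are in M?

From (vii): 3 ∈ X.
(iii): 3 ∈ M.
(vi) (exactly one): 2 ∉ M.
(i): M already has 1, so the rest are out.

M = {3}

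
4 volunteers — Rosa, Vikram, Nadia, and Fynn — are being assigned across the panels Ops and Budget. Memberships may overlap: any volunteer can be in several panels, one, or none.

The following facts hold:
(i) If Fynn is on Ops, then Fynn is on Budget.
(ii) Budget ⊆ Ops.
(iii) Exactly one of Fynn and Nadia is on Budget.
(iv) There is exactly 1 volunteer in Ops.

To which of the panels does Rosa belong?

Rosa: none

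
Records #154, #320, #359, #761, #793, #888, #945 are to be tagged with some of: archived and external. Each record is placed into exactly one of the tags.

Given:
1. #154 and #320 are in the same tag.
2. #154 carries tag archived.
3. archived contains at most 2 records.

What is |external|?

5

From (2): #154 ∈ archived.
(1): #320 matches #154: #320 ∈ archived.
(3): archived already has 2, so the rest are out.
Only one tag left: #359 ∈ external.
Only one tag left: #761 ∈ external.
Only one tag left: #793 ∈ external.
Only one tag left: #888 ∈ external.
Only one tag left: #945 ∈ external.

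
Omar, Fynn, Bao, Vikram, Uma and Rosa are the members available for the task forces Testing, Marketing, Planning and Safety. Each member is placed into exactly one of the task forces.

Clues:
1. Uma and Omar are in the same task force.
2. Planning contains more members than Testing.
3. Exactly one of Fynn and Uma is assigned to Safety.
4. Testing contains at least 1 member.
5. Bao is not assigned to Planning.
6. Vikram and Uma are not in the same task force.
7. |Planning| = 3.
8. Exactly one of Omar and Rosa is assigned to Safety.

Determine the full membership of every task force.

Testing = {Bao}; Marketing = {}; Planning = {Fynn, Rosa, Vikram}; Safety = {Omar, Uma}

From (5): Bao ∉ Planning.
Suppose Omar ∈ Testing: no assignment then satisfies all the clues, so Omar ∉ Testing.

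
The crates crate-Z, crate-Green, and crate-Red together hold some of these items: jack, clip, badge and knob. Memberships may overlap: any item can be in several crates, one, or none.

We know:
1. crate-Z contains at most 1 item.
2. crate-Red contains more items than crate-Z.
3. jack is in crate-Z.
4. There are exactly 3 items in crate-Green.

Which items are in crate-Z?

From (3): jack ∈ crate-Z.
(1): crate-Z already has 1, so the rest are out.

crate-Z = {jack}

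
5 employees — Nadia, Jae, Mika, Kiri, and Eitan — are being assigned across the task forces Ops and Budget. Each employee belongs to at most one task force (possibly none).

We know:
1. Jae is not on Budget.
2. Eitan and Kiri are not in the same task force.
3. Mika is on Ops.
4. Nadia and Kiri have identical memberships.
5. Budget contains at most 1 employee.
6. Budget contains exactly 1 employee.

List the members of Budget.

Budget = {Eitan}

From (1): Jae ∉ Budget.
From (3): Mika ∈ Ops.
Suppose Nadia ∈ Budget: no assignment then satisfies all the clues, so Nadia ∉ Budget.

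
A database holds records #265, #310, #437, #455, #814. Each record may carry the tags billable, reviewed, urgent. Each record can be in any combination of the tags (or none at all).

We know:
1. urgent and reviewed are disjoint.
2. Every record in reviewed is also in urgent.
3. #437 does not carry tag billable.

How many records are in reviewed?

0

From (3): #437 ∉ billable.
Suppose #265 ∈ reviewed: no assignment then satisfies all the clues, so #265 ∉ reviewed.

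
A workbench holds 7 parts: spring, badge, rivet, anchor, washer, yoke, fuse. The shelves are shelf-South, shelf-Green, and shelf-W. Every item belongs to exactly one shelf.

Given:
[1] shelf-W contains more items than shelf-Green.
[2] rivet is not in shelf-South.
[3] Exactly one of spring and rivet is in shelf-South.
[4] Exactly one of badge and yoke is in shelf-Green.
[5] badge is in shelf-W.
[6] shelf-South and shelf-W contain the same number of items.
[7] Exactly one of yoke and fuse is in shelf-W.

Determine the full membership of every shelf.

shelf-South = {anchor, spring, washer}; shelf-Green = {yoke}; shelf-W = {badge, fuse, rivet}

From (2): rivet ∉ shelf-South.
From (5): badge ∈ shelf-W.
(3) (exactly one): spring ∈ shelf-South.
(4) (exactly one): yoke ∈ shelf-Green.
(7) (exactly one): fuse ∈ shelf-W.
Suppose rivet ∈ shelf-Green: no assignment then satisfies all the clues, so rivet ∉ shelf-Green.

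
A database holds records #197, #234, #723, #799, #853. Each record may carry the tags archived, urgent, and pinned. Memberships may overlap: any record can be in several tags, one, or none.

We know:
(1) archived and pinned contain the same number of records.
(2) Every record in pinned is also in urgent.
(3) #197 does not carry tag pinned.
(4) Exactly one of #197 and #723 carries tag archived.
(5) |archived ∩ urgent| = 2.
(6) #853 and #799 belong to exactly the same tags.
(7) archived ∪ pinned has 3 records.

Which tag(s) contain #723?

From (3): #197 ∉ pinned.
Suppose #723 ∈ archived: no assignment then satisfies all the clues, so #723 ∉ archived.

#723: pinned, urgent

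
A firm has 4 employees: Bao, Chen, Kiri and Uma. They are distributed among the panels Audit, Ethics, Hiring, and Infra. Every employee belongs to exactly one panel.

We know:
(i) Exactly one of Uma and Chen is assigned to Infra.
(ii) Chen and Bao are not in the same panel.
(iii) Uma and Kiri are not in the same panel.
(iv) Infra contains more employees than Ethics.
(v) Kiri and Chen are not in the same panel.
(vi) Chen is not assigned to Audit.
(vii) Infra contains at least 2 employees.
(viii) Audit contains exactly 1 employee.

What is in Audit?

Audit = {Kiri}

From (vi): Chen ∉ Audit.
Suppose Bao ∈ Audit: no assignment then satisfies all the clues, so Bao ∉ Audit.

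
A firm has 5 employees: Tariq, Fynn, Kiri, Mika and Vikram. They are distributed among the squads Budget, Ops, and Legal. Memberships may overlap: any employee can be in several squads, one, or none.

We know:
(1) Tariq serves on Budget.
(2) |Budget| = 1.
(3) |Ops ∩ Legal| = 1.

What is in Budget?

From (1): Tariq ∈ Budget.
(2): Budget already has 1, so the rest are out.

Budget = {Tariq}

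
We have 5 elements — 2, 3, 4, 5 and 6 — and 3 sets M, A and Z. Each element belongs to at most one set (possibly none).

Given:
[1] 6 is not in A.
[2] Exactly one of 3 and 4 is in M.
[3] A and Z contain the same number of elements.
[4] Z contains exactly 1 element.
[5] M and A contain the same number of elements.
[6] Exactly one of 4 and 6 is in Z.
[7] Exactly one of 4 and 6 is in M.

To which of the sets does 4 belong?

From (1): 6 ∉ A.
Suppose 4 ∉ M: no assignment then satisfies all the clues, so 4 ∈ M.

4: M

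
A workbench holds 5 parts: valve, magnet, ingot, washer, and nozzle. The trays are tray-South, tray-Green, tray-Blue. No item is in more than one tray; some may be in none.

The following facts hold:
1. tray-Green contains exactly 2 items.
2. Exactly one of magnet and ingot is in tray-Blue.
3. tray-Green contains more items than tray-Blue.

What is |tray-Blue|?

1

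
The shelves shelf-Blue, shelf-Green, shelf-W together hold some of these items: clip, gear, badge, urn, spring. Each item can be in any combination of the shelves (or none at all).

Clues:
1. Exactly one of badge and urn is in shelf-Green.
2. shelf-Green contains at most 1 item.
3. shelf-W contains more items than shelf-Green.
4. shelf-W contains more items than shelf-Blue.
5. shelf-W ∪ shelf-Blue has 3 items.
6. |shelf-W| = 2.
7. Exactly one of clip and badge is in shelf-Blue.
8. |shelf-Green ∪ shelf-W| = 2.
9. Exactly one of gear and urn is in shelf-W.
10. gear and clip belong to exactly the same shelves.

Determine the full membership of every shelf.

shelf-Blue = {badge}; shelf-Green = {urn}; shelf-W = {spring, urn}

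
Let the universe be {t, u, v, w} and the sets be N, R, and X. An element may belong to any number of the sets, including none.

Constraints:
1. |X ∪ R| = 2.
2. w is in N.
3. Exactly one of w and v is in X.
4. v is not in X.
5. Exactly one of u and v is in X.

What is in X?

From (2): w ∈ N.
From (4): v ∉ X.
(3) (exactly one): w ∈ X.
(5) (exactly one): u ∈ X.
Suppose t ∈ X: no assignment then satisfies all the clues, so t ∉ X.

X = {u, w}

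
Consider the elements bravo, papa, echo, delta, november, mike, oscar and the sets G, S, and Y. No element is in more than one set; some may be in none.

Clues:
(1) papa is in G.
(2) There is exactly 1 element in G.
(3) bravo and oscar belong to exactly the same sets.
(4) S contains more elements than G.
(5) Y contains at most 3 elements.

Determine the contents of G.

G = {papa}

From (1): papa ∈ G.
(2): G already has 1, so the rest are out.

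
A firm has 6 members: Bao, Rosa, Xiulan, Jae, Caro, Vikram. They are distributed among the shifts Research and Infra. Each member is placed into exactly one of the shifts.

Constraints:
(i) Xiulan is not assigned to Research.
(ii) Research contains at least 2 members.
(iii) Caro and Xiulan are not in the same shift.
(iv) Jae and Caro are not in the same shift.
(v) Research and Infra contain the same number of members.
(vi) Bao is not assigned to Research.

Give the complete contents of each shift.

Research = {Caro, Rosa, Vikram}; Infra = {Bao, Jae, Xiulan}

From (i): Xiulan ∉ Research.
From (vi): Bao ∉ Research.
Only one shift left: Bao ∈ Infra.
Only one shift left: Xiulan ∈ Infra.
(iii): Caro ∉ Infra.
Only one shift left: Caro ∈ Research.
(iv): Jae ∉ Research.
Only one shift left: Jae ∈ Infra.
Suppose Rosa ∉ Research: no assignment then satisfies all the clues, so Rosa ∈ Research.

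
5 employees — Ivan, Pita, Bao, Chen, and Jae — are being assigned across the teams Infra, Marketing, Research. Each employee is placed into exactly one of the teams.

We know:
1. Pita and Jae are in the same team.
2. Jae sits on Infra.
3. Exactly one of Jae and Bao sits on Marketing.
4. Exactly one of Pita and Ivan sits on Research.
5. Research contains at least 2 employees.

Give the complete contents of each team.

From (2): Jae ∈ Infra.
(1): Pita matches Jae: Pita ∈ Infra.
(3) (exactly one): Bao ∈ Marketing.
(4) (exactly one): Ivan ∈ Research.
(5): only 2 candidates remain for Research, so all are in.

Infra = {Jae, Pita}; Marketing = {Bao}; Research = {Chen, Ivan}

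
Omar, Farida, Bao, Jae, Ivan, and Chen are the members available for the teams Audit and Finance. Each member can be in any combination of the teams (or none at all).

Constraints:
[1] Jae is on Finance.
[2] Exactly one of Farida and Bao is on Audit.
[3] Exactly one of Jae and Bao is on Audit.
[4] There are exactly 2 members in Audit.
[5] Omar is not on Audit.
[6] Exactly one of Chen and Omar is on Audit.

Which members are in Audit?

Audit = {Bao, Chen}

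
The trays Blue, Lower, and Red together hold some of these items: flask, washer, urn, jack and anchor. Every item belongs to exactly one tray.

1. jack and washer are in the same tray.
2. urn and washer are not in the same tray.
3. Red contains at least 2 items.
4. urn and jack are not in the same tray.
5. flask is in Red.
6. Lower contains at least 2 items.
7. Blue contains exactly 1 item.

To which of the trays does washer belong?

washer: Lower

From (5): flask ∈ Red.
Suppose washer ∈ Blue: no assignment then satisfies all the clues, so washer ∉ Blue.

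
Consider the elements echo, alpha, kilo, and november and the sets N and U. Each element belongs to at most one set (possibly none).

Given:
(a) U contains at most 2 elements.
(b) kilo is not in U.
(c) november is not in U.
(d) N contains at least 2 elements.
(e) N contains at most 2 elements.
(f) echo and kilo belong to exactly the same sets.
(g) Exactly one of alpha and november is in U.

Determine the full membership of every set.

N = {echo, kilo}; U = {alpha}

From (b): kilo ∉ U.
From (c): november ∉ U.
(f): echo matches kilo: echo ∉ U.
(g) (exactly one): alpha ∈ U.
Suppose echo ∉ N: no assignment then satisfies all the clues, so echo ∈ N.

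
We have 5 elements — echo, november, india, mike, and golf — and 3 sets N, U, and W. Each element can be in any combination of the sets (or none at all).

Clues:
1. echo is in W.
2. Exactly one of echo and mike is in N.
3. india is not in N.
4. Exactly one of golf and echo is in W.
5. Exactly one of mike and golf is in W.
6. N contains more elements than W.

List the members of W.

W = {echo, mike}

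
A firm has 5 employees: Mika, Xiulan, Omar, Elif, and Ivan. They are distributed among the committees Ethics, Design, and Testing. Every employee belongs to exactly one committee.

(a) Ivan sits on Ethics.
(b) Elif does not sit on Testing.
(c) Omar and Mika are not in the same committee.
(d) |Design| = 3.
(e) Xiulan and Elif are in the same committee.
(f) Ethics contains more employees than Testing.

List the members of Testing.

Testing = {}

From (a): Ivan ∈ Ethics.
From (b): Elif ∉ Testing.
(e): Xiulan matches Elif: Xiulan ∉ Testing.
Suppose Mika ∈ Testing: no assignment then satisfies all the clues, so Mika ∉ Testing.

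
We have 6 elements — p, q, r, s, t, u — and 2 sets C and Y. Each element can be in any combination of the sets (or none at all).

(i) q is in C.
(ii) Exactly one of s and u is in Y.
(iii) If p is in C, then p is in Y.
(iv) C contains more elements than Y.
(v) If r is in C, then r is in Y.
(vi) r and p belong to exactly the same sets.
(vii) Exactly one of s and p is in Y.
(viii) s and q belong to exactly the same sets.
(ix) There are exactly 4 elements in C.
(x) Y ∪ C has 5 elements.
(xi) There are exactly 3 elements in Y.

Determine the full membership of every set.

C = {p, q, r, s}; Y = {p, r, u}

From (i): q ∈ C.
(viii): s matches q: s ∈ C.
Suppose p ∉ C: no assignment then satisfies all the clues, so p ∈ C.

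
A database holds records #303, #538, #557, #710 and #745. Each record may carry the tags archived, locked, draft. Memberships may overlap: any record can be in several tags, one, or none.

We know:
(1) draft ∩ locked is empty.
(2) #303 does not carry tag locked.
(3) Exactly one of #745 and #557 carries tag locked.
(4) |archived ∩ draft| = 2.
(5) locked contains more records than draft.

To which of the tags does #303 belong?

#303: archived, draft

From (2): #303 ∉ locked.
Suppose #303 ∉ archived: no assignment then satisfies all the clues, so #303 ∈ archived.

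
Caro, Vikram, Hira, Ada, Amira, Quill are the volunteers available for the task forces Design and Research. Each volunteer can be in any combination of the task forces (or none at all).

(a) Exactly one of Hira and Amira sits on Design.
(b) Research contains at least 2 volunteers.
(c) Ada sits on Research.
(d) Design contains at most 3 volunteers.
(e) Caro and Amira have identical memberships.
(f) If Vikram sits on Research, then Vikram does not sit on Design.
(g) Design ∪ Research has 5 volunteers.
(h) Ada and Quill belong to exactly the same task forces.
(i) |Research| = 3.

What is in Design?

Design = {Amira, Caro}

From (c): Ada ∈ Research.
(h): Quill matches Ada: Quill ∈ Research.
Suppose Caro ∉ Design: no assignment then satisfies all the clues, so Caro ∈ Design.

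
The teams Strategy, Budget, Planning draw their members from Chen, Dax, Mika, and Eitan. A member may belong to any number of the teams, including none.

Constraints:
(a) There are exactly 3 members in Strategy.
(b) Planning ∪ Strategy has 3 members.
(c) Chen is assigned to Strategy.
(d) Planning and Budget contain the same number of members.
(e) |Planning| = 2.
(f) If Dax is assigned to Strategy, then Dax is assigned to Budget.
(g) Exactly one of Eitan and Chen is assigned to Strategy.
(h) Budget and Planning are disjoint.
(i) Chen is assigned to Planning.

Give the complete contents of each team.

Strategy = {Chen, Dax, Mika}; Budget = {Dax, Eitan}; Planning = {Chen, Mika}

From (c): Chen ∈ Strategy.
From (i): Chen ∈ Planning.
(g) (exactly one): Eitan ∉ Strategy.
(h) (disjoint): Chen ∉ Budget.
(a): only 3 candidates remain for Strategy, so all are in.
(f): Dax ∈ Budget.
(h) (disjoint): Dax ∉ Planning.
Suppose Mika ∈ Budget: no assignment then satisfies all the clues, so Mika ∉ Budget.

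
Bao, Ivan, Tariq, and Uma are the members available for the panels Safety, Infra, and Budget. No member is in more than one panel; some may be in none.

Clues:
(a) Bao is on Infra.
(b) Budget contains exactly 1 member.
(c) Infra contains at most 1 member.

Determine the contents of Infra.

Infra = {Bao}

From (a): Bao ∈ Infra.
(c): Infra already has 1, so the rest are out.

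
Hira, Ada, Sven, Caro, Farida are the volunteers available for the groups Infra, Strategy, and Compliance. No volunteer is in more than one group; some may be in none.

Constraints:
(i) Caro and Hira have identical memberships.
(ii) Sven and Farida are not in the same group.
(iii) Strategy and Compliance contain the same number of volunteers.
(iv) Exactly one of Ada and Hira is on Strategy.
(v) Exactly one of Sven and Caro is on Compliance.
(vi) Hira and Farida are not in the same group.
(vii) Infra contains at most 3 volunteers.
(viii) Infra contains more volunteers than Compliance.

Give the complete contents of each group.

Infra = {Caro, Hira}; Strategy = {Ada}; Compliance = {Sven}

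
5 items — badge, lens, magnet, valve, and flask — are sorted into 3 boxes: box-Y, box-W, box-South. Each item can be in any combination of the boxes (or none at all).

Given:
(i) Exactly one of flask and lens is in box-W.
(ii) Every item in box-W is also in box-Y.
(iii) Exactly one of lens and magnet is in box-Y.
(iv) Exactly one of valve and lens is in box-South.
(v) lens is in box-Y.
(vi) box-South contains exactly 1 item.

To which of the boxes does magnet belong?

magnet: none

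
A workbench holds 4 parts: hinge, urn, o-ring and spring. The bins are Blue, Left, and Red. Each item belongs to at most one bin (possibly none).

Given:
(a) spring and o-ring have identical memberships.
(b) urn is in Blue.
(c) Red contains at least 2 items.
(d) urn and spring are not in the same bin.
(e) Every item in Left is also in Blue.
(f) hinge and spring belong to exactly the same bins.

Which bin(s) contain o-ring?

From (b): urn ∈ Blue.
(d): spring ∉ Blue.
(e) contrapositive: spring ∉ Left.
(f): hinge matches spring: hinge ∉ Blue.
(f): hinge matches spring: hinge ∉ Left.
(a): o-ring matches spring: o-ring ∉ Blue.
(a): o-ring matches spring: o-ring ∉ Left.
Suppose o-ring ∉ Red: no assignment then satisfies all the clues, so o-ring ∈ Red.

o-ring: Red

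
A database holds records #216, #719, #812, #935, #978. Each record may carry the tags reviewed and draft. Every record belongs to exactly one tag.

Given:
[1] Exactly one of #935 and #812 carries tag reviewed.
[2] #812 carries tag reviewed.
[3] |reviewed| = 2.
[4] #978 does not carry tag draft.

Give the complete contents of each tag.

reviewed = {#812, #978}; draft = {#216, #719, #935}

From (2): #812 ∈ reviewed.
From (4): #978 ∉ draft.
(1) (exactly one): #935 ∉ reviewed.
Only one tag left: #935 ∈ draft.
Only one tag left: #978 ∈ reviewed.
(3): reviewed already has 2, so the rest are out.
Only one tag left: #216 ∈ draft.
Only one tag left: #719 ∈ draft.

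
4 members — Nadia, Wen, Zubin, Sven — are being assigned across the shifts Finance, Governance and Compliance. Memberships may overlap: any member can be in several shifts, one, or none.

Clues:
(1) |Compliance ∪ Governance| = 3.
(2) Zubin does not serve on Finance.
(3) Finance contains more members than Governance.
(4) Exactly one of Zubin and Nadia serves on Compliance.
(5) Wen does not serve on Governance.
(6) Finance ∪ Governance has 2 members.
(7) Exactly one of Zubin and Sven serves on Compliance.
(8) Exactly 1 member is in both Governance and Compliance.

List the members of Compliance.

From (2): Zubin ∉ Finance.
From (5): Wen ∉ Governance.
Suppose Nadia ∉ Compliance: no assignment then satisfies all the clues, so Nadia ∈ Compliance.

Compliance = {Nadia, Sven, Wen}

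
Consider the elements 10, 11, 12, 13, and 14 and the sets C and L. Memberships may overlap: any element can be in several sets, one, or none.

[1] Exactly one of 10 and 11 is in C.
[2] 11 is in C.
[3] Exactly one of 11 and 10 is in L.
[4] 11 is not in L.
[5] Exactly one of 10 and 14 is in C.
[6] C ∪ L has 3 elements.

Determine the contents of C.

C = {11, 14}

From (2): 11 ∈ C.
From (4): 11 ∉ L.
(1) (exactly one): 10 ∉ C.
(3) (exactly one): 10 ∈ L.
(5) (exactly one): 14 ∈ C.
Suppose 12 ∈ C: no assignment then satisfies all the clues, so 12 ∉ C.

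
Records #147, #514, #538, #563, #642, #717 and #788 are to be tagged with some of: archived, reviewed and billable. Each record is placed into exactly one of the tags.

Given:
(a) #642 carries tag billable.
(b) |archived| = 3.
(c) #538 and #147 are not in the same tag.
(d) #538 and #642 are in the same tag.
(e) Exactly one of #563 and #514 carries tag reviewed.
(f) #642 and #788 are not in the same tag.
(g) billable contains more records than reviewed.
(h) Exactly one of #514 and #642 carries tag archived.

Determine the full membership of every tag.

archived = {#147, #514, #788}; reviewed = {#563}; billable = {#538, #642, #717}

From (a): #642 ∈ billable.
(d): #538 matches #642: #538 ∉ archived.
(d): #538 matches #642: #538 ∉ reviewed.
(d): #538 matches #642: #538 ∈ billable.
(f): #788 ∉ billable.
(h) (exactly one): #514 ∈ archived.
(c): #147 ∉ billable.
(e) (exactly one): #563 ∈ reviewed.
Suppose #147 ∉ archived: no assignment then satisfies all the clues, so #147 ∈ archived.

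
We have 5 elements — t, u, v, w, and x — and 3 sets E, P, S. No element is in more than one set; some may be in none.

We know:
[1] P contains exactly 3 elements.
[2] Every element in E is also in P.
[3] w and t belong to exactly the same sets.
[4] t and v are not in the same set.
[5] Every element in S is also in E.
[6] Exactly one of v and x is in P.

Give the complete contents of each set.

E = {}; P = {t, w, x}; S = {}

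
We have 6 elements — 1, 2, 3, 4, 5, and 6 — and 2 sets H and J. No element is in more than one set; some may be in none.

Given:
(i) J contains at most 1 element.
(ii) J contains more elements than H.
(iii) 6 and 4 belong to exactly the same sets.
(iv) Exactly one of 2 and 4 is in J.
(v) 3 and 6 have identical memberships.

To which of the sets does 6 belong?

6: none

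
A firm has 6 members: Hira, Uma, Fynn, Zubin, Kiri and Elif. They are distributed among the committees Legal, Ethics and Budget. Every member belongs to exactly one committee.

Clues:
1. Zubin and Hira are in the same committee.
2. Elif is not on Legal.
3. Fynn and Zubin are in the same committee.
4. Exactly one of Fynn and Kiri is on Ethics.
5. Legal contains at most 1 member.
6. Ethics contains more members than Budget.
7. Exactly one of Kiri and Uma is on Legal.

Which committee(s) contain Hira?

Hira: Ethics

From (2): Elif ∉ Legal.
Suppose Hira ∈ Legal: no assignment then satisfies all the clues, so Hira ∉ Legal.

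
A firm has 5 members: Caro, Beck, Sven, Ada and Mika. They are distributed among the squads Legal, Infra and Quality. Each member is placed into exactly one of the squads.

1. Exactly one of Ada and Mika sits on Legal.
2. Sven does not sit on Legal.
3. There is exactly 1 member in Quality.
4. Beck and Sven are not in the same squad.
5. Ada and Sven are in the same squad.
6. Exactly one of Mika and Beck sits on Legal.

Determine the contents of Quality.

Quality = {Beck}

From (2): Sven ∉ Legal.
(5): Ada matches Sven: Ada ∉ Legal.
(1) (exactly one): Mika ∈ Legal.
(6) (exactly one): Beck ∉ Legal.
Suppose Caro ∈ Quality: no assignment then satisfies all the clues, so Caro ∉ Quality.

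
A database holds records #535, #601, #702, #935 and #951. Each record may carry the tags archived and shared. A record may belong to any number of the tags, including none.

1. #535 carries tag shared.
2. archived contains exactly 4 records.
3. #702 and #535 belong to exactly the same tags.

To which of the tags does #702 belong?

#702: archived, shared

From (1): #535 ∈ shared.
(3): #702 matches #535: #702 ∈ shared.
Suppose #702 ∉ archived: no assignment then satisfies all the clues, so #702 ∈ archived.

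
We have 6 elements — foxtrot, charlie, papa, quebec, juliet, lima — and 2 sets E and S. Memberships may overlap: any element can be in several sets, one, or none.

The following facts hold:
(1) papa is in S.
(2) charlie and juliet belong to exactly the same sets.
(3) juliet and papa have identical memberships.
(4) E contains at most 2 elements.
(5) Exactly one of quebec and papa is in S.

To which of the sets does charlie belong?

charlie: S

From (1): papa ∈ S.
(3): juliet matches papa: juliet ∈ S.
(5) (exactly one): quebec ∉ S.
(2): charlie matches juliet: charlie ∈ S.
Suppose charlie ∈ E: no assignment then satisfies all the clues, so charlie ∉ E.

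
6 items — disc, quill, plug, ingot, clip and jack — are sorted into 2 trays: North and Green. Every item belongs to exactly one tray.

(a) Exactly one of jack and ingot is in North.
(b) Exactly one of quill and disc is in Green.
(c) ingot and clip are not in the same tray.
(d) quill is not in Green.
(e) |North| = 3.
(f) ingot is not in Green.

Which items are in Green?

Green = {clip, disc, jack}

From (d): quill ∉ Green.
From (f): ingot ∉ Green.
(b) (exactly one): disc ∈ Green.
Only one tray left: quill ∈ North.
Only one tray left: ingot ∈ North.
(a) (exactly one): jack ∉ North.
(c): clip ∉ North.
(e): only 3 candidates remain for North, so all are in.
Only one tray left: clip ∈ Green.
Only one tray left: jack ∈ Green.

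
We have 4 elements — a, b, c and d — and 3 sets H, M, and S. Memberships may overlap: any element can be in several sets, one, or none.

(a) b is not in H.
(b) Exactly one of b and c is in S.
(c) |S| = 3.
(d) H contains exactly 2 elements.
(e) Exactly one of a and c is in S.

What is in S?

S = {a, b, d}

From (a): b ∉ H.
Suppose a ∉ S: no assignment then satisfies all the clues, so a ∈ S.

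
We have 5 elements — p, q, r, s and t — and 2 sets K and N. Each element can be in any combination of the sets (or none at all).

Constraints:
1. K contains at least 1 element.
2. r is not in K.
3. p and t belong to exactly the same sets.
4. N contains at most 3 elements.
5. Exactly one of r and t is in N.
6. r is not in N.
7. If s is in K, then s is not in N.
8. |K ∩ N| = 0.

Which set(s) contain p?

From (2): r ∉ K.
From (6): r ∉ N.
(5) (exactly one): t ∈ N.
(3): p matches t: p ∈ N.
Suppose p ∈ K: no assignment then satisfies all the clues, so p ∉ K.

p: N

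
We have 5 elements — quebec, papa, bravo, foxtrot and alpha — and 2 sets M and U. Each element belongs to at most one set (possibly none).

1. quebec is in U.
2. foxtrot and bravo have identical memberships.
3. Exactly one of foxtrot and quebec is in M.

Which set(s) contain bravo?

From (1): quebec ∈ U.
(3) (exactly one): foxtrot ∈ M.
(2): bravo matches foxtrot: bravo ∈ M.

bravo: M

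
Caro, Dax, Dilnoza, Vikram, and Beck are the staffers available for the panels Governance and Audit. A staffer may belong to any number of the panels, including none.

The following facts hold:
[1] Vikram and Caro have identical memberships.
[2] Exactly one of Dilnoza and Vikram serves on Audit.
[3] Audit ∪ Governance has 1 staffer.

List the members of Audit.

Audit = {Dilnoza}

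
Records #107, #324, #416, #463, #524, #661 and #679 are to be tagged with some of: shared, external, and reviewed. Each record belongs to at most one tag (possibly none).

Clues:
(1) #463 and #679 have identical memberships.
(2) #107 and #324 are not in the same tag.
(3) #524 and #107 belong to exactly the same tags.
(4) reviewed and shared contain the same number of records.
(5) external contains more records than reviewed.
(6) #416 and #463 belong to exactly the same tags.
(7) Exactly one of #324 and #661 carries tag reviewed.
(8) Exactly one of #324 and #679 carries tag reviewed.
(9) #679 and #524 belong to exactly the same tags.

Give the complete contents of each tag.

shared = {#661}; external = {#107, #416, #463, #524, #679}; reviewed = {#324}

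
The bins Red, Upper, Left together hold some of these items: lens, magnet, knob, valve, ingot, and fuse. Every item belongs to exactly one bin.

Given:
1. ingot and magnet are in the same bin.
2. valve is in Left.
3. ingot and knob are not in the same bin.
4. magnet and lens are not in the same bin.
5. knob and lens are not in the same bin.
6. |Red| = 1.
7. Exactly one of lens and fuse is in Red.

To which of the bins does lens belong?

lens: Red

From (2): valve ∈ Left.
Suppose lens ∉ Red: no assignment then satisfies all the clues, so lens ∈ Red.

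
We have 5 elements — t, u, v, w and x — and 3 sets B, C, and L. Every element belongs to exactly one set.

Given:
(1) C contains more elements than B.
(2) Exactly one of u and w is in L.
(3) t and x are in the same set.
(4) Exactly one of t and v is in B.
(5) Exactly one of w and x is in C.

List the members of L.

L = {w}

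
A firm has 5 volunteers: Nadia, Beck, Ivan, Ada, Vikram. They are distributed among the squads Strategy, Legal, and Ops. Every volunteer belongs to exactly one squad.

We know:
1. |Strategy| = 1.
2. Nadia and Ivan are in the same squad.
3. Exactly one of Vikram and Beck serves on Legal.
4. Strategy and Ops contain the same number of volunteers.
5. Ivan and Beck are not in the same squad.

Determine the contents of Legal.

Legal = {Ivan, Nadia, Vikram}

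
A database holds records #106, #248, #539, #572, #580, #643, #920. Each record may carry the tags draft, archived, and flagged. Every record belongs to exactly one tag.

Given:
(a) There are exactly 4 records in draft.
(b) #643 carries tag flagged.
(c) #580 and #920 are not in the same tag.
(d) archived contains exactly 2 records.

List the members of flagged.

flagged = {#643}

From (b): #643 ∈ flagged.
Suppose #106 ∈ flagged: no assignment then satisfies all the clues, so #106 ∉ flagged.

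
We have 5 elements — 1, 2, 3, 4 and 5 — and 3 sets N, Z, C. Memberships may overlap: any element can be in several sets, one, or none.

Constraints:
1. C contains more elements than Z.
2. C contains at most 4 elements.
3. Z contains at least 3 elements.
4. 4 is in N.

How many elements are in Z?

3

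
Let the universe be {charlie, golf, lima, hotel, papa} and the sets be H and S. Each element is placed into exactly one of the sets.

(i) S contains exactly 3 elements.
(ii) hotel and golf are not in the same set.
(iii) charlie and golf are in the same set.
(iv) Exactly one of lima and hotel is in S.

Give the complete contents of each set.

H = {hotel, papa}; S = {charlie, golf, lima}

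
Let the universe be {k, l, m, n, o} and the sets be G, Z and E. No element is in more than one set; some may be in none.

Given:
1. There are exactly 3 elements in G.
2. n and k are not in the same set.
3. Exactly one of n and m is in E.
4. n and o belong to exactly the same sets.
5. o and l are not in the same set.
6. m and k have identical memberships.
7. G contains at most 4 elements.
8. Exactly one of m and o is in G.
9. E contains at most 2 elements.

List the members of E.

E = {n, o}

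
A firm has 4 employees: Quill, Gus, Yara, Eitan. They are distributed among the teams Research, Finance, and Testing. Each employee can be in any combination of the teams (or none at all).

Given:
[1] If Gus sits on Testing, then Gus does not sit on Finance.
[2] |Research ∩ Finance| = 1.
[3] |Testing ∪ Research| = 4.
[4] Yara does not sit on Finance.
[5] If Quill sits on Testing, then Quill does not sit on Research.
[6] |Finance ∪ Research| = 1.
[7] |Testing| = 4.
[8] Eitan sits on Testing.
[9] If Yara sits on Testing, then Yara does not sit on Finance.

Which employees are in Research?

Research = {Eitan}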